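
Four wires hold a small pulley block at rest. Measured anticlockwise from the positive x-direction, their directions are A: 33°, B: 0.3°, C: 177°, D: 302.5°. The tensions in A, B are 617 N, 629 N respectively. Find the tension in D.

T_D ≈ 490 N

Resolve: ΣF_x = 617 cos 33° + 629 cos 0.3° + T_C cos 177° + T_D cos 302.5° = 0.
        ΣF_y = 617 sin 33° + 629 sin 0.3° + T_C sin 177° + T_D sin 302.5° = 0.
The known terms sum to (1146, 339.3) N, so -0.9986 T_C + 0.5373 T_D = -1146 and 0.0523 T_C − 0.8434 T_D = -339.3.
Solving simultaneously: T_C = 1412 N, T_D = 489.9 N.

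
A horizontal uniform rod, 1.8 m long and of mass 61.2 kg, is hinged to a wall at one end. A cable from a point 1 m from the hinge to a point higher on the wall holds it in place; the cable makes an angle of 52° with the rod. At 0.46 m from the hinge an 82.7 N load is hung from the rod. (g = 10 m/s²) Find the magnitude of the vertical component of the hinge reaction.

|H_y| ≈ 106 N

Take torques about the hinge: T sin 52° · 1 = 61.2×10×0.9 + 82.7×0.46 = 588.84 N·m.
So T = 588.84 / (0.7880 × 1) = 747.25 N.
ΣF_y = 0: H_y = (61.2×10 + 82.7) − T sin 52° = 694.7 − 588.84 = 105.86 N.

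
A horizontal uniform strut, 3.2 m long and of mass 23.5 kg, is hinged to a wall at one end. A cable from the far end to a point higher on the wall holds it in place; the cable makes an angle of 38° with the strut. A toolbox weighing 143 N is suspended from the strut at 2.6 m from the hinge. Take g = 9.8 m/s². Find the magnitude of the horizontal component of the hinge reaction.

Take torques about the hinge: T sin 38° · 3.2 = 23.5×9.8×1.6 + 143×2.6 = 740.28 N·m.
So T = 740.28 / (0.6157 × 3.2) = 375.75 N.
ΣF_x = 0: H_x = T cos 38° = 296.1 N.

H_x ≈ 296 N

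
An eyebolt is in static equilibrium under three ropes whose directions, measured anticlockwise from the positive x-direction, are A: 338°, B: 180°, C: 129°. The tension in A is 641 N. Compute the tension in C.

Resolve: ΣF_x = 641 cos 338° + T_B cos 180° + T_C cos 129° = 0.
        ΣF_y = 641 sin 338° + T_B sin 180° + T_C sin 129° = 0.
The known terms sum to (594.3, -240.1) N, so -1.0000 T_B − 0.6293 T_C = -594.3 and 0.0000 T_B + 0.7771 T_C = 240.1.
Solving simultaneously: T_B = 399.9 N, T_C = 309 N.

T_C ≈ 309 N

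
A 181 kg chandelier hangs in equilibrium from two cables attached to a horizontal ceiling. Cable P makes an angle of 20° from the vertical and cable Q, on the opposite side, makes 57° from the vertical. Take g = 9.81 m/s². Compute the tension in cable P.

Angles from the horizontal: cable P is 90° − 20° = 70°, cable Q is 90° − 57° = 33°.
Weight W = 181 × 9.81 = 1776 N acts straight down.
Horizontal: T_P cos 70° = T_Q cos 33°  →  T_Q = 0.4078 T_P.
Vertical: T_P sin 70° + T_Q sin 33° = 1776.
Substituting the horizontal relation into the vertical equation gives 1.162 T_P = 1776, so T_P = 1528 N.

T_P ≈ 1530 N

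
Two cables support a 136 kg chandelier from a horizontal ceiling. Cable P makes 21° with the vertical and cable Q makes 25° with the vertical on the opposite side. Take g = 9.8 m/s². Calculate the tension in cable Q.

Angles from the horizontal: cable P is 90° − 21° = 69°, cable Q is 90° − 25° = 65°.
Weight W = 136 × 9.8 = 1333 N acts straight down.
Horizontal: T_P cos 69° = T_Q cos 65°  →  T_P = 1.179 T_Q.
Vertical: T_P sin 69° + T_Q sin 65° = 1333.
Substituting the horizontal relation into the vertical equation gives 2.007 T_Q = 1333, so T_Q = 664 N.

T_Q ≈ 664 N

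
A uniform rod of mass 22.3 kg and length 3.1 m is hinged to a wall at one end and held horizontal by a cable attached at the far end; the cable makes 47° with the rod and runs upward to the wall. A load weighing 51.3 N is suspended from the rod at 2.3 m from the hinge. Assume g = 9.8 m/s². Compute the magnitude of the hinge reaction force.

Take torques about the hinge: T sin 47° · 3.1 = 22.3×9.8×1.55 + 51.3×2.3 = 456.73 N·m.
So T = 456.73 / (0.7314 × 3.1) = 201.45 N.
ΣF_x = 0: H_x = T cos 47° = 137.39 N.
ΣF_y = 0: H_y = (22.3×9.8 + 51.3) − T sin 47° = 269.84 − 147.33 = 122.51 N.
|H| = √(H_x² + H_y²) = √((137.39)² + (122.51)²) = 184.08 N.

|H| ≈ 184 N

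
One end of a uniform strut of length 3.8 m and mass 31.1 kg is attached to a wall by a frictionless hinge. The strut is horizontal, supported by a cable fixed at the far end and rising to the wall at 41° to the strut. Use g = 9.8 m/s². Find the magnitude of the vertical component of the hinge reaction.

Take torques about the hinge: T sin 41° · 3.8 = 31.1×9.8×1.9 = 579.08 N·m.
So T = 579.08 / (0.6561 × 3.8) = 232.28 N.
ΣF_y = 0: H_y = (31.1×9.8) − T sin 41° = 304.78 − 152.39 = 152.39 N.

|H_y| ≈ 152 N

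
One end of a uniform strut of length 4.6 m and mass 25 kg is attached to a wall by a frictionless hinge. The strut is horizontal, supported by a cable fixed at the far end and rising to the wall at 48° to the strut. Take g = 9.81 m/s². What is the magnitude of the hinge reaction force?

Take torques about the hinge: T sin 48° · 4.6 = 25×9.81×2.3 = 564.07 N·m.
So T = 564.07 / (0.7431 × 4.6) = 165.01 N.
ΣF_x = 0: H_x = T cos 48° = 110.41 N.
ΣF_y = 0: H_y = (25×9.81) − T sin 48° = 245.25 − 122.62 = 122.63 N.
|H| = √(H_x² + H_y²) = √((110.41)² + (122.63)²) = 165.01 N.

|H| ≈ 165 N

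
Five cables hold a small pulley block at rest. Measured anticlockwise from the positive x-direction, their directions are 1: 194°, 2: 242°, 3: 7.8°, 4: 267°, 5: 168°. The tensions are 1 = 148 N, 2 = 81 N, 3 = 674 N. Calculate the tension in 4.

T_4 ≈ 86.6 N

Resolve: ΣF_x = 148 cos 194° + 81 cos 242° + 674 cos 7.8° + T_4 cos 267° + T_5 cos 168° = 0.
        ΣF_y = 148 sin 194° + 81 sin 242° + 674 sin 7.8° + T_4 sin 267° + T_5 sin 168° = 0.
The known terms sum to (486.1, -15.85) N, so -0.0523 T_4 − 0.9781 T_5 = -486.1 and -0.9986 T_4 + 0.2079 T_5 = 15.85.
Solving simultaneously: T_4 = 86.63 N, T_5 = 492.4 N.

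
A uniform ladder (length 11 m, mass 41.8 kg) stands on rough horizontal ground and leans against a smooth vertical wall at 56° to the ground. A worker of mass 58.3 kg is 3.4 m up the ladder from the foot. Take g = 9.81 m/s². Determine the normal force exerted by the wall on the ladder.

Torques about the foot: N_wall · 11 sin 56° = 41.8×9.81×5.5 cos 56° + 58.3×9.81×3.4 cos 56° → N_wall = 257.53 N.

N_wall ≈ 258 N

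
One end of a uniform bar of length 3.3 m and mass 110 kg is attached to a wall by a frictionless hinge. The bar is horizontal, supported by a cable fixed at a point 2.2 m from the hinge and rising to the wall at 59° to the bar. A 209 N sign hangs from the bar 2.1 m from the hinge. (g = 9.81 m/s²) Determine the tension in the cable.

Take torques about the hinge: T sin 59° · 2.2 = 110×9.81×1.65 + 209×2.1 = 2219.4 N·m.
So T = 2219.4 / (0.8572 × 2.2) = 1176.9 N.

T ≈ 1180 N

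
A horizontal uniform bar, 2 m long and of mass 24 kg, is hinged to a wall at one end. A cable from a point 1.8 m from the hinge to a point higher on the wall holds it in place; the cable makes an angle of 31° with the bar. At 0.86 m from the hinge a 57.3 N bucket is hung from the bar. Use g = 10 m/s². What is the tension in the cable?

Take torques about the hinge: T sin 31° · 1.8 = 24×10×1 + 57.3×0.86 = 289.28 N·m.
So T = 289.28 / (0.5150 × 1.8) = 312.04 N.

T ≈ 312 N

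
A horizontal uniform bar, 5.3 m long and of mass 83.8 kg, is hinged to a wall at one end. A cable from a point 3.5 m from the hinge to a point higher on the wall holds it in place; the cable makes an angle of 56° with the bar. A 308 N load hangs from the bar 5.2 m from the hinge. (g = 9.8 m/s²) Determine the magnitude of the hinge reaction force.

Take torques about the hinge: T sin 56° · 3.5 = 83.8×9.8×2.65 + 308×5.2 = 3777.9 N·m.
So T = 3777.9 / (0.8290 × 3.5) = 1302 N.
ΣF_x = 0: H_x = T cos 56° = 728.06 N.
ΣF_y = 0: H_y = (83.8×9.8 + 308) − T sin 56° = 1129.2 − 1079.4 = 49.844 N.
|H| = √(H_x² + H_y²) = √((728.06)² + (49.844)²) = 729.77 N.

|H| ≈ 730 N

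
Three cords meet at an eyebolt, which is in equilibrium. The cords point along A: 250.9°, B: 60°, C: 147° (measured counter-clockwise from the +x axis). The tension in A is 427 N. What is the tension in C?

T_C ≈ 80.9 N

Resolve: ΣF_x = 427 cos 250.9° + T_B cos 60° + T_C cos 147° = 0.
        ΣF_y = 427 sin 250.9° + T_B sin 60° + T_C sin 147° = 0.
The known terms sum to (-139.7, -403.5) N, so 0.5000 T_B − 0.8387 T_C = 139.7 and 0.8660 T_B + 0.5446 T_C = 403.5.
Solving simultaneously: T_B = 415.1 N, T_C = 80.85 N.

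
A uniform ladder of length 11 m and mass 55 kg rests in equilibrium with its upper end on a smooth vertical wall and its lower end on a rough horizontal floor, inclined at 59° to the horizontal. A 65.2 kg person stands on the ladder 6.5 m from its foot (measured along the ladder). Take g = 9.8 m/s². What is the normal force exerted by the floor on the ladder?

ΣF_y = 0: N_floor = 55×9.8 + 65.2×9.8 = 1178 N.

N_floor ≈ 1180 N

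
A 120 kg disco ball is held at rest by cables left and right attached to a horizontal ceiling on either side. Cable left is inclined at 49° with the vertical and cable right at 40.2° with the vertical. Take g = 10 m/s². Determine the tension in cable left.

T_left ≈ 775 N

Angles from the horizontal: cable left is 90° − 49° = 41°, cable right is 90° − 40.2° = 49.8°.
Weight W = 120 × 10 = 1200 N acts straight down.
Horizontal: T_left cos 41° = T_right cos 49.8°  →  T_right = 1.169 T_left.
Vertical: T_left sin 41° + T_right sin 49.8° = 1200.
Substituting the horizontal relation into the vertical equation gives 1.549 T_left = 1200, so T_left = 774.6 N.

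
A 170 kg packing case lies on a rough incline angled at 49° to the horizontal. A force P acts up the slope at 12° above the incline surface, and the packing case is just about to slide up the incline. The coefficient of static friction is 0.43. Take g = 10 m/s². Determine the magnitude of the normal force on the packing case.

N ≈ 772 N

On the verge of sliding up the incline, friction equals μN and acts down the slope.
Perpendicular: N + P sin 12° = W cos 49° = 1115 N.
Along incline: P cos 12° = W sin 49° + μN  with W sin 49° = 1283 N.
Solving the pair for P and N: P = 1651 N, N = 772 N (and f = μN = 332 N).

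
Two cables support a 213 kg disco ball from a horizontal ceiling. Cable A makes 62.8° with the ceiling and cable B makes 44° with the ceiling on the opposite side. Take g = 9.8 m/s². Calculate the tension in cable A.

Weight W = 213 × 9.8 = 2087 N acts straight down.
Horizontal: T_A cos 62.8° = T_B cos 44°  →  T_B = 0.6354 T_A.
Vertical: T_A sin 62.8° + T_B sin 44° = 2087.
Substituting the horizontal relation into the vertical equation gives 1.331 T_A = 2087, so T_A = 1568 N.

T_A ≈ 1570 N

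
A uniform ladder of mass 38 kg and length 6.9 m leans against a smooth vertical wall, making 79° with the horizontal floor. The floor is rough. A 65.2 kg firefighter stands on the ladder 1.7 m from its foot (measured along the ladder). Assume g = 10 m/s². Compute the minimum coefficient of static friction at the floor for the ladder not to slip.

μ_min ≈ 0.0660

ΣF_y = 0: N_floor = 38×10 + 65.2×10 = 1032 N.
Torques about the foot: N_wall · 6.9 sin 79° = 38×10×3.45 cos 79° + 65.2×10×1.7 cos 79° → N_wall = 68.157 N.
ΣF_x = 0: f_floor = N_wall = 68.157 N.
μ_min = f_floor / N_floor = 68.157 / 1032 = 0.06604.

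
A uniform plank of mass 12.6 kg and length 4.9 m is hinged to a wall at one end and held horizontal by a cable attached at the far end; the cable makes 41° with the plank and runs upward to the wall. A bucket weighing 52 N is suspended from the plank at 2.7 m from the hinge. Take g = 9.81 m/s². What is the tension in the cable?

Take torques about the hinge: T sin 41° · 4.9 = 12.6×9.81×2.45 + 52×2.7 = 443.23 N·m.
So T = 443.23 / (0.6561 × 4.9) = 137.88 N.

T ≈ 138 N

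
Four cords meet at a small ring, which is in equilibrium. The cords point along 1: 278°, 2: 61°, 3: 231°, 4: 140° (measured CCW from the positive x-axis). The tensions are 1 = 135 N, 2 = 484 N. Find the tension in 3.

Resolve: ΣF_x = 135 cos 278° + 484 cos 61° + T_3 cos 231° + T_4 cos 140° = 0.
        ΣF_y = 135 sin 278° + 484 sin 61° + T_3 sin 231° + T_4 sin 140° = 0.
The known terms sum to (253.4, 289.6) N, so -0.6293 T_3 − 0.7660 T_4 = -253.4 and -0.7771 T_3 + 0.6428 T_4 = -289.6.
Solving simultaneously: T_3 = 384.8 N, T_4 = 14.69 N.

T_3 ≈ 385 N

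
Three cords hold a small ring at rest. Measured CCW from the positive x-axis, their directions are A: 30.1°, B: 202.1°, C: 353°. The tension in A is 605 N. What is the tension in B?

Resolve: ΣF_x = 605 cos 30.1° + T_B cos 202.1° + T_C cos 353° = 0.
        ΣF_y = 605 sin 30.1° + T_B sin 202.1° + T_C sin 353° = 0.
The known terms sum to (523.4, 303.4) N, so -0.9265 T_B + 0.9925 T_C = -523.4 and -0.3762 T_B − 0.1219 T_C = -303.4.
Solving simultaneously: T_B = 750.4 N, T_C = 173.1 N.

T_B ≈ 750 N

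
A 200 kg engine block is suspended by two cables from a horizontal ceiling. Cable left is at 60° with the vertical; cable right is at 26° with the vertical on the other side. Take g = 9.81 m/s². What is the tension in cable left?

T_left ≈ 862 N

Angles from the horizontal: cable left is 90° − 60° = 30°, cable right is 90° − 26° = 64°.
Weight W = 200 × 9.81 = 1962 N acts straight down.
Horizontal: T_left cos 30° = T_right cos 64°  →  T_right = 1.976 T_left.
Vertical: T_left sin 30° + T_right sin 64° = 1962.
Substituting the horizontal relation into the vertical equation gives 2.276 T_left = 1962, so T_left = 862.2 N.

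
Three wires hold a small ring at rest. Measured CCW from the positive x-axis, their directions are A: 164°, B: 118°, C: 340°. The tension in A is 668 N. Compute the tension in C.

T_C ≈ 718 N

Resolve: ΣF_x = 668 cos 164° + T_B cos 118° + T_C cos 340° = 0.
        ΣF_y = 668 sin 164° + T_B sin 118° + T_C sin 340° = 0.
The known terms sum to (-642.1, 184.1) N, so -0.4695 T_B + 0.9397 T_C = 642.1 and 0.8829 T_B − 0.3420 T_C = -184.1.
Solving simultaneously: T_B = 69.64 N, T_C = 718.1 N.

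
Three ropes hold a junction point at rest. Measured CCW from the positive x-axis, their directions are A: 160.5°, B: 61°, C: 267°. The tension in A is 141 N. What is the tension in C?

Resolve: ΣF_x = 141 cos 160.5° + T_B cos 61° + T_C cos 267° = 0.
        ΣF_y = 141 sin 160.5° + T_B sin 61° + T_C sin 267° = 0.
The known terms sum to (-132.9, 47.07) N, so 0.4848 T_B − 0.0523 T_C = 132.9 and 0.8746 T_B − 0.9986 T_C = -47.07.
Solving simultaneously: T_B = 308.4 N, T_C = 317.2 N.

T_C ≈ 317 N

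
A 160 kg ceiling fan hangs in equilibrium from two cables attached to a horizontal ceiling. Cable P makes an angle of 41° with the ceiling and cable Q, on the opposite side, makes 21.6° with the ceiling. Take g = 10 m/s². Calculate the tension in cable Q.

Weight W = 160 × 10 = 1600 N acts straight down.
Horizontal: T_P cos 41° = T_Q cos 21.6°  →  T_P = 1.232 T_Q.
Vertical: T_P sin 41° + T_Q sin 21.6° = 1600.
Substituting the horizontal relation into the vertical equation gives 1.176 T_Q = 1600, so T_Q = 1360 N.

T_Q ≈ 1360 N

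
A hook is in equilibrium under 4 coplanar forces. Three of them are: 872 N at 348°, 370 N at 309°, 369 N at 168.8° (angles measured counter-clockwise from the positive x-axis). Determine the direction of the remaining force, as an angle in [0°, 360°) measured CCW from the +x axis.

θ ≈ 151°

Sum the known components: ΣF_x = 723.8 N, ΣF_y = -397.2 N.
For equilibrium the remaining force must supply (−ΣF_x, −ΣF_y) = (-723.8, 397.2) N.
Magnitude = √((-723.8)² + (397.2)²) = 825.6 N; direction = atan2(397.2, -723.8) = 151.2°.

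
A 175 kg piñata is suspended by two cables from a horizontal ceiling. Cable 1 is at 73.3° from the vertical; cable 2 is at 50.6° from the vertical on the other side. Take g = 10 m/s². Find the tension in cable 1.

T_1 ≈ 1630 N

Angles from the horizontal: cable 1 is 90° − 73.3° = 16.7°, cable 2 is 90° − 50.6° = 39.4°.
Weight W = 175 × 10 = 1750 N acts straight down.
Horizontal: T_1 cos 16.7° = T_2 cos 39.4°  →  T_2 = 1.24 T_1.
Vertical: T_1 sin 16.7° + T_2 sin 39.4° = 1750.
Substituting the horizontal relation into the vertical equation gives 1.074 T_1 = 1750, so T_1 = 1629 N.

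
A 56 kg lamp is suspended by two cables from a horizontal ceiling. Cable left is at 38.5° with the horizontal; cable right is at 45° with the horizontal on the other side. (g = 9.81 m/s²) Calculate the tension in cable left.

T_left ≈ 391 N

Weight W = 56 × 9.81 = 549.4 N acts straight down.
Horizontal: T_left cos 38.5° = T_right cos 45°  →  T_right = 1.107 T_left.
Vertical: T_left sin 38.5° + T_right sin 45° = 549.4.
Substituting the horizontal relation into the vertical equation gives 1.405 T_left = 549.4, so T_left = 391 N.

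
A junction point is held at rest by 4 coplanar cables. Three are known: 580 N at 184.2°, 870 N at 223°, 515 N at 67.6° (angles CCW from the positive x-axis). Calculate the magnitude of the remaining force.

Sum the known components: ΣF_x = -1018 N, ΣF_y = -159.7 N.
For equilibrium the remaining force must supply (−ΣF_x, −ΣF_y) = (1018, 159.7) N.
Magnitude = √((1018)² + (159.7)²) = 1031 N; direction = atan2(159.7, 1018) = 8.9°.

F ≈ 1030 N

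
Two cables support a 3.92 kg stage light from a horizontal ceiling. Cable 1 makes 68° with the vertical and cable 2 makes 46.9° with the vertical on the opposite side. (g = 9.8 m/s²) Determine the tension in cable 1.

Angles from the horizontal: cable 1 is 90° − 68° = 22°, cable 2 is 90° − 46.9° = 43.1°.
Weight W = 3.92 × 9.8 = 38.42 N acts straight down.
Horizontal: T_1 cos 22° = T_2 cos 43.1°  →  T_2 = 1.27 T_1.
Vertical: T_1 sin 22° + T_2 sin 43.1° = 38.42.
Substituting the horizontal relation into the vertical equation gives 1.242 T_1 = 38.42, so T_1 = 30.92 N.

T_1 ≈ 30.9 N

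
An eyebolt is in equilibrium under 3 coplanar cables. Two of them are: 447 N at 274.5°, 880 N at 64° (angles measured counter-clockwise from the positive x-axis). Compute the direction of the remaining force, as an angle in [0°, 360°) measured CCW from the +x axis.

θ ≈ 219°

Sum the known components: ΣF_x = 420.8 N, ΣF_y = 345.3 N.
For equilibrium the remaining force must supply (−ΣF_x, −ΣF_y) = (-420.8, -345.3) N.
Magnitude = √((-420.8)² + (-345.3)²) = 544.4 N; direction = atan2(-345.3, -420.8) = 219.4°.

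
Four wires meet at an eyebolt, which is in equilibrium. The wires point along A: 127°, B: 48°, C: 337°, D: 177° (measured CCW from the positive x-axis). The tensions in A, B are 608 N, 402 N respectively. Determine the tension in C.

Resolve: ΣF_x = 608 cos 127° + 402 cos 48° + T_C cos 337° + T_D cos 177° = 0.
        ΣF_y = 608 sin 127° + 402 sin 48° + T_C sin 337° + T_D sin 177° = 0.
The known terms sum to (-96.91, 784.3) N, so 0.9205 T_C − 0.9986 T_D = 96.91 and -0.3907 T_C + 0.0523 T_D = -784.3.
Solving simultaneously: T_C = 2275 N, T_D = 2000 N.

T_C ≈ 2280 N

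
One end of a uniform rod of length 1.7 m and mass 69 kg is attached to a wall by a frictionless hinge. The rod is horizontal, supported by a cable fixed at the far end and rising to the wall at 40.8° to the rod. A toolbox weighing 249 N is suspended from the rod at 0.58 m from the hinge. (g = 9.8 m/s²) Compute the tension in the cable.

Take torques about the hinge: T sin 40.8° · 1.7 = 69×9.8×0.85 + 249×0.58 = 719.19 N·m.
So T = 719.19 / (0.6534 × 1.7) = 647.44 N.

T ≈ 647 N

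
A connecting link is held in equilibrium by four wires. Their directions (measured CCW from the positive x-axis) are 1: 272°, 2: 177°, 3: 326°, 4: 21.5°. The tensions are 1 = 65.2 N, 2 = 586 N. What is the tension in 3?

T_3 ≈ 220 N

Resolve: ΣF_x = 65.2 cos 272° + 586 cos 177° + T_3 cos 326° + T_4 cos 21.5° = 0.
        ΣF_y = 65.2 sin 272° + 586 sin 177° + T_3 sin 326° + T_4 sin 21.5° = 0.
The known terms sum to (-582.9, -34.49) N, so 0.8290 T_3 + 0.9304 T_4 = 582.9 and -0.5592 T_3 + 0.3665 T_4 = 34.49.
Solving simultaneously: T_3 = 220.3 N, T_4 = 430.2 N.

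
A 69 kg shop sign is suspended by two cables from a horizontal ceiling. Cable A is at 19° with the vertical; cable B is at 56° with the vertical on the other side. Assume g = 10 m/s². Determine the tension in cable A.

T_A ≈ 592 N

Angles from the horizontal: cable A is 90° − 19° = 71°, cable B is 90° − 56° = 34°.
Weight W = 69 × 10 = 690 N acts straight down.
Horizontal: T_A cos 71° = T_B cos 34°  →  T_B = 0.3927 T_A.
Vertical: T_A sin 71° + T_B sin 34° = 690.
Substituting the horizontal relation into the vertical equation gives 1.165 T_A = 690, so T_A = 592.2 N.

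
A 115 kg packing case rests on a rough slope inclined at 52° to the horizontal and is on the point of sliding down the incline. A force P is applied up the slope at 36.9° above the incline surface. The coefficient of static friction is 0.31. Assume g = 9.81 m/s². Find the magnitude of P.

On the verge of sliding down the incline, friction equals μN and acts up the slope.
Perpendicular: N + P sin 36.9° = W cos 52° = 694.6 N.
Along incline: P cos 36.9° + μN = W sin 52° with W sin 52° = 889 N.
Solving the pair for P and N: P = 1098 N, N = 35.3 N (and f = μN = 10.94 N).

P ≈ 1100 N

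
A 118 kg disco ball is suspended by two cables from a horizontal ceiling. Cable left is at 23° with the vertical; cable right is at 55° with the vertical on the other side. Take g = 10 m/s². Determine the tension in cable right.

Angles from the horizontal: cable left is 90° − 23° = 67°, cable right is 90° − 55° = 35°.
Weight W = 118 × 10 = 1180 N acts straight down.
Horizontal: T_left cos 67° = T_right cos 35°  →  T_left = 2.096 T_right.
Vertical: T_left sin 67° + T_right sin 35° = 1180.
Substituting the horizontal relation into the vertical equation gives 2.503 T_right = 1180, so T_right = 471.4 N.

T_right ≈ 471 N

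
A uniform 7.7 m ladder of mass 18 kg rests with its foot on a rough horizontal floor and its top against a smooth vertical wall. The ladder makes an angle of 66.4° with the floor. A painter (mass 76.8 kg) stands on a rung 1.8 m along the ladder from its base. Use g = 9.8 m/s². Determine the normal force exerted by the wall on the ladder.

N_wall ≈ 115 N

Torques about the foot: N_wall · 7.7 sin 66.4° = 18×9.8×3.85 cos 66.4° + 76.8×9.8×1.8 cos 66.4° → N_wall = 115.4 N.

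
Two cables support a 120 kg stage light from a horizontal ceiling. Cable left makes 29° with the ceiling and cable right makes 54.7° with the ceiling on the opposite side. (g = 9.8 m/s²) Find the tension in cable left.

Weight W = 120 × 9.8 = 1176 N acts straight down.
Horizontal: T_left cos 29° = T_right cos 54.7°  →  T_right = 1.514 T_left.
Vertical: T_left sin 29° + T_right sin 54.7° = 1176.
Substituting the horizontal relation into the vertical equation gives 1.72 T_left = 1176, so T_left = 683.7 N.

T_left ≈ 684 N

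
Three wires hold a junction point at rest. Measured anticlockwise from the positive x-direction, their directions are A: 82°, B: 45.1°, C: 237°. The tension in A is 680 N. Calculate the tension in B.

Resolve: ΣF_x = 680 cos 82° + T_B cos 45.1° + T_C cos 237° = 0.
        ΣF_y = 680 sin 82° + T_B sin 45.1° + T_C sin 237° = 0.
The known terms sum to (94.64, 673.4) N, so 0.7059 T_B − 0.5446 T_C = -94.64 and 0.7083 T_B − 0.8387 T_C = -673.4.
Solving simultaneously: T_B = 1394 N, T_C = 1980 N.

T_B ≈ 1390 N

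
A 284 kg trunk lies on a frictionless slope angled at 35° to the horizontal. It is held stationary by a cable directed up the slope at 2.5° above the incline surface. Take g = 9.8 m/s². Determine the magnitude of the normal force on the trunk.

Take axes along and perpendicular to the incline. Weight components: W sin 35° = 1596 N down-slope, W cos 35° = 2280 N into the surface.
Along incline: T cos 2.5° = W sin 35° → T = 1598 N.
Perpendicular: N = W cos 35° − T sin 2.5° = 2210 N.

N ≈ 2210 N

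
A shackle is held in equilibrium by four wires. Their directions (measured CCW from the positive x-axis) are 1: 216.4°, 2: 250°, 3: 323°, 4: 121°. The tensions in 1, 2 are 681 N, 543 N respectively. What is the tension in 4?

T_4 ≈ 3130 N

Resolve: ΣF_x = 681 cos 216.4° + 543 cos 250° + T_3 cos 323° + T_4 cos 121° = 0.
        ΣF_y = 681 sin 216.4° + 543 sin 250° + T_3 sin 323° + T_4 sin 121° = 0.
The known terms sum to (-733.8, -914.4) N, so 0.7986 T_3 − 0.5150 T_4 = 733.8 and -0.6018 T_3 + 0.8572 T_4 = 914.4.
Solving simultaneously: T_3 = 2936 N, T_4 = 3128 N.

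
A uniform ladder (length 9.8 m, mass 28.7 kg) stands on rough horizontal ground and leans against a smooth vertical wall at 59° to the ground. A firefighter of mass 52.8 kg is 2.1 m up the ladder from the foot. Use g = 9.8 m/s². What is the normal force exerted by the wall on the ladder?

Torques about the foot: N_wall · 9.8 sin 59° = 28.7×9.8×4.9 cos 59° + 52.8×9.8×2.1 cos 59° → N_wall = 151.12 N.

N_wall ≈ 151 N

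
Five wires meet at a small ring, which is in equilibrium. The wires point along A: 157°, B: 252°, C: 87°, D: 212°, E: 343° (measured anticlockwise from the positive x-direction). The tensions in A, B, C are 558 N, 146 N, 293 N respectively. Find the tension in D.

T_D ≈ 261 N

Resolve: ΣF_x = 558 cos 157° + 146 cos 252° + 293 cos 87° + T_D cos 212° + T_E cos 343° = 0.
        ΣF_y = 558 sin 157° + 146 sin 252° + 293 sin 87° + T_D sin 212° + T_E sin 343° = 0.
The known terms sum to (-543.4, 371.8) N, so -0.8480 T_D + 0.9563 T_E = 543.4 and -0.5299 T_D − 0.2924 T_E = -371.8.
Solving simultaneously: T_D = 260.6 N, T_E = 799.3 N.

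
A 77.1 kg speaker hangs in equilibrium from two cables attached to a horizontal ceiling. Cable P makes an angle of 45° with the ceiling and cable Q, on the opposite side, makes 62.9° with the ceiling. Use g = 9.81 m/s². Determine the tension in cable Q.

Weight W = 77.1 × 9.81 = 756.4 N acts straight down.
Horizontal: T_P cos 45° = T_Q cos 62.9°  →  T_P = 0.6442 T_Q.
Vertical: T_P sin 45° + T_Q sin 62.9° = 756.4.
Substituting the horizontal relation into the vertical equation gives 1.346 T_Q = 756.4, so T_Q = 562 N.

T_Q ≈ 562 N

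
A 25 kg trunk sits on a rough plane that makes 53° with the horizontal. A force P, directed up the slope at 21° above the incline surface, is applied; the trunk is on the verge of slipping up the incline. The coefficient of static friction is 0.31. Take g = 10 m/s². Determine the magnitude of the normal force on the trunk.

N ≈ 66 N

On the verge of sliding up the incline, friction equals μN and acts down the slope.
Perpendicular: N + P sin 21° = W cos 53° = 150.5 N.
Along incline: P cos 21° = W sin 53° + μN  with W sin 53° = 199.7 N.
Solving the pair for P and N: P = 235.8 N, N = 65.96 N (and f = μN = 20.45 N).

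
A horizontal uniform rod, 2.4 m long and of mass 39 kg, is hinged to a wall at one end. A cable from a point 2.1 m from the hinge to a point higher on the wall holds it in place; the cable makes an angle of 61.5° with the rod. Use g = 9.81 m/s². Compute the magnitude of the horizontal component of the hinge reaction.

Take torques about the hinge: T sin 61.5° · 2.1 = 39×9.81×1.2 = 459.11 N·m.
So T = 459.11 / (0.8788 × 2.1) = 248.77 N.
ΣF_x = 0: H_x = T cos 61.5° = 118.7 N.

H_x ≈ 119 N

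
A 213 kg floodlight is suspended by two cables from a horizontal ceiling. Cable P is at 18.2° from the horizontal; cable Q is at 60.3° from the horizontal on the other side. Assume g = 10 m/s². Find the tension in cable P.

T_P ≈ 1080 N

Weight W = 213 × 10 = 2130 N acts straight down.
Horizontal: T_P cos 18.2° = T_Q cos 60.3°  →  T_Q = 1.917 T_P.
Vertical: T_P sin 18.2° + T_Q sin 60.3° = 2130.
Substituting the horizontal relation into the vertical equation gives 1.978 T_P = 2130, so T_P = 1077 N.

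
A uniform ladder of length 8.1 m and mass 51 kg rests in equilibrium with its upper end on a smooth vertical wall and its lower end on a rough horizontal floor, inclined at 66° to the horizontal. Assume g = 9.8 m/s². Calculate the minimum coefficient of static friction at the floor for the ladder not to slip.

μ_min ≈ 0.223

ΣF_y = 0: N_floor = 51×9.8 = 499.8 N.
Torques about the foot: N_wall · 8.1 sin 66° = 51×9.8×4.05 cos 66° → N_wall = 111.26 N.
ΣF_x = 0: f_floor = N_wall = 111.26 N.
μ_min = f_floor / N_floor = 111.26 / 499.8 = 0.2226.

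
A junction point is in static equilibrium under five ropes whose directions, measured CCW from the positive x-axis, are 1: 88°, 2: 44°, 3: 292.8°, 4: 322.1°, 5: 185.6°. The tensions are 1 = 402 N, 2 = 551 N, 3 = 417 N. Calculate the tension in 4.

Resolve: ΣF_x = 402 cos 88° + 551 cos 44° + 417 cos 292.8° + T_4 cos 322.1° + T_5 cos 185.6° = 0.
        ΣF_y = 402 sin 88° + 551 sin 44° + 417 sin 292.8° + T_4 sin 322.1° + T_5 sin 185.6° = 0.
The known terms sum to (572, 400.1) N, so 0.7891 T_4 − 0.9952 T_5 = -572 and -0.6143 T_4 − 0.0976 T_5 = -400.1.
Solving simultaneously: T_4 = 497.4 N, T_5 = 969.1 N.

T_4 ≈ 497 N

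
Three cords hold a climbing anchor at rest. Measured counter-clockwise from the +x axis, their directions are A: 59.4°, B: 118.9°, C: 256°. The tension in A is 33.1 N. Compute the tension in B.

T_B ≈ 13.9 N

Resolve: ΣF_x = 33.1 cos 59.4° + T_B cos 118.9° + T_C cos 256° = 0.
        ΣF_y = 33.1 sin 59.4° + T_B sin 118.9° + T_C sin 256° = 0.
The known terms sum to (16.85, 28.49) N, so -0.4833 T_B − 0.2419 T_C = -16.85 and 0.8755 T_B − 0.9703 T_C = -28.49.
Solving simultaneously: T_B = 13.89 N, T_C = 41.90 N.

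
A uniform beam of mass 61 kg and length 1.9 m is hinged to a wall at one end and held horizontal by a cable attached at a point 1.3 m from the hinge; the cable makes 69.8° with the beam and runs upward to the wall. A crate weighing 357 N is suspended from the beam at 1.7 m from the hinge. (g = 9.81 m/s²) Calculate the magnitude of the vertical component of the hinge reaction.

Take torques about the hinge: T sin 69.8° · 1.3 = 61×9.81×0.95 + 357×1.7 = 1175.4 N·m.
So T = 1175.4 / (0.9385 × 1.3) = 963.4 N.
ΣF_y = 0: H_y = (61×9.81 + 357) − T sin 69.8° = 955.41 − 904.15 = 51.264 N.

|H_y| ≈ 51.3 N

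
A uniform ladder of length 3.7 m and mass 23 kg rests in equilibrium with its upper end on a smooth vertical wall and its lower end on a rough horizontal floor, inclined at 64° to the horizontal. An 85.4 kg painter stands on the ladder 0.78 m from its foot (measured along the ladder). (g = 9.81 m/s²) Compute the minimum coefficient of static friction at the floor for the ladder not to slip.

ΣF_y = 0: N_floor = 23×9.81 + 85.4×9.81 = 1063.4 N.
Torques about the foot: N_wall · 3.7 sin 64° = 23×9.81×1.85 cos 64° + 85.4×9.81×0.78 cos 64° → N_wall = 141.16 N.
ΣF_x = 0: f_floor = N_wall = 141.16 N.
μ_min = f_floor / N_floor = 141.16 / 1063.4 = 0.1327.

μ_min ≈ 0.133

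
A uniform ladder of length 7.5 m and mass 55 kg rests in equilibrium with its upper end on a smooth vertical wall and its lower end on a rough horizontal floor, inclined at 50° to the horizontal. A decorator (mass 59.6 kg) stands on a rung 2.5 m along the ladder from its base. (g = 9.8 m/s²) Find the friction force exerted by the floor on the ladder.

f ≈ 390 N

Torques about the foot: N_wall · 7.5 sin 50° = 55×9.8×3.75 cos 50° + 59.6×9.8×2.5 cos 50° → N_wall = 389.5 N.
ΣF_x = 0: f_floor = N_wall = 389.5 N.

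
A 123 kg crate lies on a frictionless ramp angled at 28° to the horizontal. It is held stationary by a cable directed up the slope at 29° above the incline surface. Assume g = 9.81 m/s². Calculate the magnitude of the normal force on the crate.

Take axes along and perpendicular to the incline. Weight components: W sin 28° = 566.5 N down-slope, W cos 28° = 1065 N into the surface.
Along incline: T cos 29° = W sin 28° → T = 647.7 N.
Perpendicular: N = W cos 28° − T sin 29° = 751.4 N.

N ≈ 751 N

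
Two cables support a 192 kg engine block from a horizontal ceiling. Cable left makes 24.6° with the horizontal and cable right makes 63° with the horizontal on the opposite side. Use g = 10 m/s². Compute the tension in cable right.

T_right ≈ 1750 N

Weight W = 192 × 10 = 1920 N acts straight down.
Horizontal: T_left cos 24.6° = T_right cos 63°  →  T_left = 0.4993 T_right.
Vertical: T_left sin 24.6° + T_right sin 63° = 1920.
Substituting the horizontal relation into the vertical equation gives 1.099 T_right = 1920, so T_right = 1747 N.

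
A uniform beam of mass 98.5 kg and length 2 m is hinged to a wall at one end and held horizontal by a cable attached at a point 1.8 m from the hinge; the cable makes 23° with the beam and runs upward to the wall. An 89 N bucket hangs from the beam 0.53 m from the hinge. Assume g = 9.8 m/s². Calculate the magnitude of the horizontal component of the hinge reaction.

H_x ≈ 1330 N

Take torques about the hinge: T sin 23° · 1.8 = 98.5×9.8×1 + 89×0.53 = 1012.5 N·m.
So T = 1012.5 / (0.3907 × 1.8) = 1439.6 N.
ΣF_x = 0: H_x = T cos 23° = 1325.1 N.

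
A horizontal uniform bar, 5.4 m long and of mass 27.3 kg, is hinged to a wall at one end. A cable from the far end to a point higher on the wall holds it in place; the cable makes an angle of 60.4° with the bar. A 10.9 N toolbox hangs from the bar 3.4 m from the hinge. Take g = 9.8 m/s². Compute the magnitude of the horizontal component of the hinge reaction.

H_x ≈ 79.9 N

Take torques about the hinge: T sin 60.4° · 5.4 = 27.3×9.8×2.7 + 10.9×3.4 = 759.42 N·m.
So T = 759.42 / (0.8695 × 5.4) = 161.74 N.
ΣF_x = 0: H_x = T cos 60.4° = 79.891 N.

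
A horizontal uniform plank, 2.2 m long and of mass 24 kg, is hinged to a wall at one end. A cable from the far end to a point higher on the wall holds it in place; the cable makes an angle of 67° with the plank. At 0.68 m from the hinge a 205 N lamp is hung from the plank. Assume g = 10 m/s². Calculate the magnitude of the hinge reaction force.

|H| ≈ 273 N

Take torques about the hinge: T sin 67° · 2.2 = 24×10×1.1 + 205×0.68 = 403.4 N·m.
So T = 403.4 / (0.9205 × 2.2) = 199.2 N.
ΣF_x = 0: H_x = T cos 67° = 77.833 N.
ΣF_y = 0: H_y = (24×10 + 205) − T sin 67° = 445 − 183.36 = 261.64 N.
|H| = √(H_x² + H_y²) = √((77.833)² + (261.64)²) = 272.97 N.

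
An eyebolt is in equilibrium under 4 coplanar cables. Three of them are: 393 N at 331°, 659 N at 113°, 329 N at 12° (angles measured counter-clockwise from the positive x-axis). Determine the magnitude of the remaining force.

Sum the known components: ΣF_x = 408 N, ΣF_y = 484.5 N.
For equilibrium the remaining force must supply (−ΣF_x, −ΣF_y) = (-408, -484.5) N.
Magnitude = √((-408)² + (-484.5)²) = 633.4 N; direction = atan2(-484.5, -408) = 229.9°.

F ≈ 633 N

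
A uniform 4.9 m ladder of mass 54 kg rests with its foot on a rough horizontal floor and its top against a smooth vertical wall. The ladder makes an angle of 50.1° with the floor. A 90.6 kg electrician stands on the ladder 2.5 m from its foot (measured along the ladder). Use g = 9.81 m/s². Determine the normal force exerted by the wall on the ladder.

Torques about the foot: N_wall · 4.9 sin 50.1° = 54×9.81×2.45 cos 50.1° + 90.6×9.81×2.5 cos 50.1° → N_wall = 600.62 N.

N_wall ≈ 601 N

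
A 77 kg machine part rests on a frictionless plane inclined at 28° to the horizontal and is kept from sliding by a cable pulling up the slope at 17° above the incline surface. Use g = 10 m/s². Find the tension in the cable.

Take axes along and perpendicular to the incline. Weight components: W sin 28° = 361.5 N down-slope, W cos 28° = 679.9 N into the surface.
Along incline: T cos 17° = W sin 28° → T = 378 N.
Perpendicular: N = W cos 28° − T sin 17° = 569.4 N.

T ≈ 378 N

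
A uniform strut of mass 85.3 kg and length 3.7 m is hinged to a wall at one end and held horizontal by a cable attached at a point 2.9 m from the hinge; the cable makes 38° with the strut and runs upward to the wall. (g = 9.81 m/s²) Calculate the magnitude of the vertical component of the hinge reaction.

Take torques about the hinge: T sin 38° · 2.9 = 85.3×9.81×1.85 = 1548.1 N·m.
So T = 1548.1 / (0.6157 × 2.9) = 867.06 N.
ΣF_y = 0: H_y = (85.3×9.81) − T sin 38° = 836.79 − 533.82 = 302.98 N.

|H_y| ≈ 303 N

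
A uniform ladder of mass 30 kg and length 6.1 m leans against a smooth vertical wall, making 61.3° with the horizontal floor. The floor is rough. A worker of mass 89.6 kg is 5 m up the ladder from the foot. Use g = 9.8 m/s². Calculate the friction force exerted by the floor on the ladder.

Torques about the foot: N_wall · 6.1 sin 61.3° = 30×9.8×3.05 cos 61.3° + 89.6×9.8×5 cos 61.3° → N_wall = 474.53 N.
ΣF_x = 0: f_floor = N_wall = 474.53 N.

f ≈ 475 N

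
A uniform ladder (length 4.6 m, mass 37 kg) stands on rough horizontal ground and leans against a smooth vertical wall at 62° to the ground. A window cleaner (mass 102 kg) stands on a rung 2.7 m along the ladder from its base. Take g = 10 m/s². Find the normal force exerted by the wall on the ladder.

N_wall ≈ 417 N

Torques about the foot: N_wall · 4.6 sin 62° = 37×10×2.3 cos 62° + 102×10×2.7 cos 62° → N_wall = 416.7 N.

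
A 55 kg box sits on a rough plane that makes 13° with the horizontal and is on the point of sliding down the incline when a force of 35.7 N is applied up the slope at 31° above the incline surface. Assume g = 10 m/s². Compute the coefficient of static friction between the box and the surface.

μ ≈ 0.180

On the verge of sliding down the incline, friction is at its maximum μN and acts up the slope.
Perpendicular to incline: N = W cos 13° − P sin 31° = 535.9 − 18.39 = 517.5 N.
Along incline: P cos 31° + μN = W sin 13° → μ = (W sin 13° − P cos 31°) / N = 0.1799.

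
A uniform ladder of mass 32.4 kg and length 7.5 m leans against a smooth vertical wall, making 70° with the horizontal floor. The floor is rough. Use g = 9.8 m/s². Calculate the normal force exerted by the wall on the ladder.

Torques about the foot: N_wall · 7.5 sin 70° = 32.4×9.8×3.75 cos 70° → N_wall = 57.784 N.

N_wall ≈ 57.8 N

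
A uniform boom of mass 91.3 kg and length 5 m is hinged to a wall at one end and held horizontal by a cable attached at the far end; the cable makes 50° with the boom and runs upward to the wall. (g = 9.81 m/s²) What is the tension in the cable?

T ≈ 585 N

Take torques about the hinge: T sin 50° · 5 = 91.3×9.81×2.5 = 2239.1 N·m.
So T = 2239.1 / (0.7660 × 5) = 584.6 N.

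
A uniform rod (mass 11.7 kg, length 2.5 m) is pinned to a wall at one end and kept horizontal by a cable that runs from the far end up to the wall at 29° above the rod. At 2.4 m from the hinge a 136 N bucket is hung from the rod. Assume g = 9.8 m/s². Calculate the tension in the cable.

Take torques about the hinge: T sin 29° · 2.5 = 11.7×9.8×1.25 + 136×2.4 = 469.72 N·m.
So T = 469.72 / (0.4848 × 2.5) = 387.55 N.

T ≈ 388 N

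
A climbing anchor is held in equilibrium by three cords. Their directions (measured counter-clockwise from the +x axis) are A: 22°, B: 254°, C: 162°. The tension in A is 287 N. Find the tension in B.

Resolve: ΣF_x = 287 cos 22° + T_B cos 254° + T_C cos 162° = 0.
        ΣF_y = 287 sin 22° + T_B sin 254° + T_C sin 162° = 0.
The known terms sum to (266.1, 107.5) N, so -0.2756 T_B − 0.9511 T_C = -266.1 and -0.9613 T_B + 0.3090 T_C = -107.5.
Solving simultaneously: T_B = 184.6 N, T_C = 226.3 N.

T_B ≈ 185 N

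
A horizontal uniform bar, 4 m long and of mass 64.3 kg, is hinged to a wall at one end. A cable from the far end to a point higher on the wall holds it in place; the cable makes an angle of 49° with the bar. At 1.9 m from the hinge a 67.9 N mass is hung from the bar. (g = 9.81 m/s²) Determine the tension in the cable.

T ≈ 461 N

Take torques about the hinge: T sin 49° · 4 = 64.3×9.81×2 + 67.9×1.9 = 1390.6 N·m.
So T = 1390.6 / (0.7547 × 4) = 460.63 N.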